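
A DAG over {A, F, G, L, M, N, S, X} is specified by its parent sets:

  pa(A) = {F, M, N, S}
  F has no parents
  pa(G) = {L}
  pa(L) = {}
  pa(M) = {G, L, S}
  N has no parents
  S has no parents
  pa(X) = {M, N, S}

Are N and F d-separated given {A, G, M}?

No

There are 5 undirected paths between N and F; checking each against the conditioning set {A, G, M}:
Path 1: N → A ← F
  A is a collider and A is conditioned on, which opens it — no node blocks this path, so it is active.
Path 2: N → X ← S → A ← F
  X is a collider here and neither X nor any of its descendants is conditioned on, so the collider stays closed — the path is blocked at X.
Path 3: N → X ← S → M → A ← F
  X is a collider here and neither X nor any of its descendants is conditioned on, so the collider stays closed — the path is blocked at X.
Path 4: N → X ← M → A ← F
  X is a collider here and neither X nor any of its descendants is conditioned on, so the collider stays closed — the path is blocked at X.
Path 5: N → X ← M ← S → A ← F
  X is a collider here and neither X nor any of its descendants is conditioned on, so the collider stays closed — the path is blocked at X.
Since the path N → A ← F is active, N and F are not d-separated given {A, G, M}.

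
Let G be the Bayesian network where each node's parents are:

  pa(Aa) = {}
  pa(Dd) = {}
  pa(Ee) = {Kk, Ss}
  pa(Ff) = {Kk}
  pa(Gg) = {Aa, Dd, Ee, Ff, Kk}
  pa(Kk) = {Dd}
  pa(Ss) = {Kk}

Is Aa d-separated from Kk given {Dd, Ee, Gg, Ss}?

We examine all 5 paths between Aa and Kk:
Path 1: Aa → Gg ← Dd → Kk
  Dd is a fork here and Dd is conditioned on, so the path is blocked at Dd.
Path 2: Aa → Gg ← Ee ← Ss ← Kk
  Ee is a chain here and Ee is conditioned on, so the path is blocked at Ee.
Path 3: Aa → Gg ← Ee ← Kk
  Ee is a chain here and Ee is conditioned on, so the path is blocked at Ee.
Path 4: Aa → Gg ← Ff ← Kk
  Gg is a collider and Gg is conditioned on, which opens it; Ff is a chain and Ff is not conditioned on — no node blocks this path, so it is active.
Path 5: Aa → Gg ← Kk
  Gg is a collider and Gg is conditioned on, which opens it — no node blocks this path, so it is active.
At least one path is unblocked, so d-separation fails.

No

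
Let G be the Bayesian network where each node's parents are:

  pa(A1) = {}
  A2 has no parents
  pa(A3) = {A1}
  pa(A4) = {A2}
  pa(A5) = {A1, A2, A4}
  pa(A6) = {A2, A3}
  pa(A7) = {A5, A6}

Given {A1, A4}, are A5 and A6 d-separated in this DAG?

4 paths connect A5 and A6; each must be blocked for d-separation to hold:
  1. A5 → A7 ← A6 — A7:collider[blocks] ⇒ blocked
  2. A5 ← A2 → A6 — A2:fork[open] ⇒ active
  3. A5 ← A1 → A3 → A6 — A1:fork[blocks]; A3:chain[open] ⇒ blocked
  4. A5 ← A4 ← A2 → A6 — A4:chain[blocks]; A2:fork[open] ⇒ blocked
At least one path is unblocked, so d-separation fails.

No — A5 and A6 are not d-separated given {A1, A4}.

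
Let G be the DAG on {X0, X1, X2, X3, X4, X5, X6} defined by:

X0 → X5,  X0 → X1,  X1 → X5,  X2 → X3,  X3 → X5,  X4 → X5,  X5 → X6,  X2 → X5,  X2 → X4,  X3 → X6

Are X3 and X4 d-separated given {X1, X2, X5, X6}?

6 paths connect X3 and X4; each must be blocked for d-separation to hold:
Path 1: X3 → X6 ← X5 ← X4
  X5 is a chain here and X5 is conditioned on, so the path is blocked at X5.
Path 2: X3 → X6 ← X5 ← X2 → X4
  X5 is a chain here and X5 is conditioned on, so the path is blocked at X5.
Path 3: X3 ← X2 → X4
  X2 is a fork here and X2 is conditioned on, so the path is blocked at X2.
Path 4: X3 ← X2 → X5 ← X4
  X2 is a fork here and X2 is conditioned on, so the path is blocked at X2.
Path 5: X3 → X5 ← X4
  X5 is a collider and X5 is conditioned on, which opens it — no node blocks this path, so it is active.
Path 6: X3 → X5 ← X2 → X4
  X2 is a fork here and X2 is conditioned on, so the path is blocked at X2.
Because an active path exists, X3 and X4 are not d-separated.

No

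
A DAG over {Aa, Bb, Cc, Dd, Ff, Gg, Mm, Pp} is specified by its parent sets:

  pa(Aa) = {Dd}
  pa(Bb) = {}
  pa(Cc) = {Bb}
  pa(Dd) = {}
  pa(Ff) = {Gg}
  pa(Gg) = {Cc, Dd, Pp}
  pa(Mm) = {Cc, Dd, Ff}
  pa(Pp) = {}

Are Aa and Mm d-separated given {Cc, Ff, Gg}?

No — Aa and Mm are not d-separated given {Cc, Ff, Gg}.

Enumerating the 3 paths from Aa to Mm and testing each for blocking by {Cc, Ff, Gg}:
Path 1: Aa ← Dd → Mm
  Dd is a fork and Dd is not conditioned on — no node blocks this path, so it is active.
Path 2: Aa ← Dd → Gg → Ff → Mm
  Gg is a chain here and Gg is conditioned on, so the path is blocked at Gg.
Path 3: Aa ← Dd → Gg ← Cc → Mm
  Cc is a fork here and Cc is conditioned on, so the path is blocked at Cc.
Because an active path exists, Aa and Mm are not d-separated.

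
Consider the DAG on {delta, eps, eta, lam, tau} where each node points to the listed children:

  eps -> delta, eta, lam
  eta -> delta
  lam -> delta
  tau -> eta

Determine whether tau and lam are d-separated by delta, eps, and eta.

We examine all 4 paths between tau and lam:
  1. tau → eta ← eps → delta ← lam — eta:collider[open]; eps:fork[blocks]; delta:collider[open] ⇒ blocked
  2. tau → eta ← eps → lam — eta:collider[open]; eps:fork[blocks] ⇒ blocked
  3. tau → eta → delta ← eps → lam — eta:chain[blocks]; delta:collider[open]; eps:fork[blocks] ⇒ blocked
  4. tau → eta → delta ← lam — eta:chain[blocks]; delta:collider[open] ⇒ blocked
Every path is blocked, so tau and lam are d-separated given {delta, eps, eta}.

Yes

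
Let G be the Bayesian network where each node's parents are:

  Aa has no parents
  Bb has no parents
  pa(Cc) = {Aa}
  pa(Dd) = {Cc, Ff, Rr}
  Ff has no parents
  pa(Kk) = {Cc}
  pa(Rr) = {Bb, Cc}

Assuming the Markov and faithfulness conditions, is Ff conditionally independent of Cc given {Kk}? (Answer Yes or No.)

2 paths connect Ff and Cc; each must be blocked for d-separation to hold:
Path 1: Ff → Dd ← Cc
  Dd is a collider here and neither Dd nor any of its descendants is conditioned on, so the collider stays closed — the path is blocked at Dd.
Path 2: Ff → Dd ← Rr ← Cc
  Dd is a collider here and neither Dd nor any of its descendants is conditioned on, so the collider stays closed — the path is blocked at Dd.
Since every path is blocked, d-separation holds.

Yes — Ff and Cc are d-separated given {Kk}.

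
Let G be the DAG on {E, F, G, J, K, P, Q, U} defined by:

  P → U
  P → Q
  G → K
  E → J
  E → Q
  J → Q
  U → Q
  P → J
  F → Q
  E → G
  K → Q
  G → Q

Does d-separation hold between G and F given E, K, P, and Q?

There are 6 undirected paths between G and F; checking each against the conditioning set {E, K, P, Q}:
Path 1: G ← E → J → Q ← F
  E is a fork here and E is conditioned on, so the path is blocked at E.
Path 2: G ← E → J ← P → U → Q ← F
  E is a fork here and E is conditioned on, so the path is blocked at E.
Path 3: G ← E → J ← P → Q ← F
  E is a fork here and E is conditioned on, so the path is blocked at E.
Path 4: G ← E → Q ← F
  E is a fork here and E is conditioned on, so the path is blocked at E.
Path 5: G → Q ← F
  Q is a collider and Q is conditioned on, which opens it — no node blocks this path, so it is active.
Path 6: G → K → Q ← F
  K is a chain here and K is conditioned on, so the path is blocked at K.
At least one path is unblocked, so d-separation fails.

No — G and F are not d-separated given {E, K, P, Q}.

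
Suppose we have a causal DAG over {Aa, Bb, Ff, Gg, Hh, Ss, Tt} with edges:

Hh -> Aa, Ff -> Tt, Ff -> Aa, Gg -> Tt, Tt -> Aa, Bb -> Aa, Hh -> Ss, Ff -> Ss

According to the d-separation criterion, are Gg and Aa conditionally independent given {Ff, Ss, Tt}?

Yes

3 paths connect Gg and Aa; each must be blocked for d-separation to hold:
  1. Gg → Tt ← Ff → Aa — Tt:collider[open]; Ff:fork[blocks] ⇒ blocked
  2. Gg → Tt ← Ff → Ss ← Hh → Aa — Tt:collider[open]; Ff:fork[blocks]; Ss:collider[open]; Hh:fork[open] ⇒ blocked
  3. Gg → Tt → Aa — Tt:chain[blocks] ⇒ blocked
All paths are blocked; Gg ⊥ Aa | {Ff, Ss, Tt} holds.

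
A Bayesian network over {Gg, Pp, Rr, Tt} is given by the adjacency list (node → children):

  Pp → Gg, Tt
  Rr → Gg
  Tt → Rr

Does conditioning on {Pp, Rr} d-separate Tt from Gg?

We examine all 2 paths between Tt and Gg:
  1. Tt ← Pp → Gg — Pp:fork[blocks] ⇒ blocked
  2. Tt → Rr → Gg — Rr:chain[blocks] ⇒ blocked
Since every path is blocked, d-separation holds.

Yes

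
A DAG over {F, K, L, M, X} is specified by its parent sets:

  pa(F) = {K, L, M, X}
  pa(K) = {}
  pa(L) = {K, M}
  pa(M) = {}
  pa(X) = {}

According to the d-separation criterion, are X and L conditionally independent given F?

3 paths connect X and L; each must be blocked for d-separation to hold:
  1. X → F ← L — F:collider[open] ⇒ active
  2. X → F ← K → L — F:collider[open]; K:fork[open] ⇒ active
  3. X → F ← M → L — F:collider[open]; M:fork[open] ⇒ active
Since the path X → F ← L is active, X and L are not d-separated given {F}.

No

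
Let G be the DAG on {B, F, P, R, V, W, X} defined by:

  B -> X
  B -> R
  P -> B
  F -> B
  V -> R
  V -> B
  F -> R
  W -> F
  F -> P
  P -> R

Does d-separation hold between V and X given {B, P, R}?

There are 6 undirected paths between V and X; checking each against the conditioning set {B, P, R}:
Path 1: V → R ← P → B → X
  P is a fork here and P is conditioned on, so the path is blocked at P.
Path 2: V → R ← P ← F → B → X
  P is a chain here and P is conditioned on, so the path is blocked at P.
Path 3: V → R ← B → X
  B is a fork here and B is conditioned on, so the path is blocked at B.
Path 4: V → R ← F → P → B → X
  P is a chain here and P is conditioned on, so the path is blocked at P.
Path 5: V → R ← F → B → X
  B is a chain here and B is conditioned on, so the path is blocked at B.
Path 6: V → B → X
  B is a chain here and B is conditioned on, so the path is blocked at B.
Since every path is blocked, d-separation holds.

Yes — V and X are d-separated given {B, P, R}.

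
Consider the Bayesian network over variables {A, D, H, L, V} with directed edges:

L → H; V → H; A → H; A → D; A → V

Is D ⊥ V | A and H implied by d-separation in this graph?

Enumerating the 2 paths from D to V and testing each for blocking by {A, H}:
  1. D ← A → V — A:fork[blocks] ⇒ blocked
  2. D ← A → H ← V — A:fork[blocks]; H:collider[open] ⇒ blocked
All paths are blocked; D ⊥ V | {A, H} holds.

Yes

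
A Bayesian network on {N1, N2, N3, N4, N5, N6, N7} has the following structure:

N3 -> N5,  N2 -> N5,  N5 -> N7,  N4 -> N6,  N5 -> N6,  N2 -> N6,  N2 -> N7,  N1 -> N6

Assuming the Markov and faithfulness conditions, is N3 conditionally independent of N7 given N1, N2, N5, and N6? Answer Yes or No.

There are 3 undirected paths between N3 and N7; checking each against the conditioning set {N1, N2, N5, N6}:
Path 1: N3 → N5 ← N2 → N7
  N2 is a fork here and N2 is conditioned on, so the path is blocked at N2.
Path 2: N3 → N5 → N7
  N5 is a chain here and N5 is conditioned on, so the path is blocked at N5.
Path 3: N3 → N5 → N6 ← N2 → N7
  N5 is a chain here and N5 is conditioned on, so the path is blocked at N5.
Every path is blocked, so N3 and N7 are d-separated given {N1, N2, N5, N6}.

Yes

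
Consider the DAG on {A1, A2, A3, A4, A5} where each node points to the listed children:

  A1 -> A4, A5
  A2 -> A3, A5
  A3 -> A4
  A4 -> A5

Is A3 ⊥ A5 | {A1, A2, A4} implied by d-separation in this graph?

Enumerating the 3 paths from A3 to A5 and testing each for blocking by {A1, A2, A4}:
  1. A3 → A4 ← A1 → A5 — A4:collider[open]; A1:fork[blocks] ⇒ blocked
  2. A3 → A4 → A5 — A4:chain[blocks] ⇒ blocked
  3. A3 ← A2 → A5 — A2:fork[blocks] ⇒ blocked
Every path is blocked, so A3 and A5 are d-separated given {A1, A2, A4}.

Yes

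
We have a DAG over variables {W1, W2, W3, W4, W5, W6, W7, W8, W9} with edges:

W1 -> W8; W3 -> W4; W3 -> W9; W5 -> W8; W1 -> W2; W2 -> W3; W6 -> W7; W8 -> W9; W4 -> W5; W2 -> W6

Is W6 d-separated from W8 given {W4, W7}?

Enumerating the 3 paths from W6 to W8 and testing each for blocking by {W4, W7}:
  1. W6 ← W2 ← W1 → W8 — W2:chain[open]; W1:fork[open] ⇒ active
  2. W6 ← W2 → W3 → W9 ← W8 — W2:fork[open]; W3:chain[open]; W9:collider[blocks] ⇒ blocked
  3. W6 ← W2 → W3 → W4 → W5 → W8 — W2:fork[open]; W3:chain[open]; W4:chain[blocks]; W5:chain[open] ⇒ blocked
Since the path W6 ← W2 ← W1 → W8 is active, W6 and W8 are not d-separated given {W4, W7}.

No — W6 and W8 are not d-separated given {W4, W7}.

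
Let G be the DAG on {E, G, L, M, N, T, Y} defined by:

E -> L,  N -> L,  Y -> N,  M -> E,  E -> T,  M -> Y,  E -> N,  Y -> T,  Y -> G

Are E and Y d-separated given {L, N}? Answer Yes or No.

Enumerating the 4 paths from E to Y and testing each for blocking by {L, N}:
Path 1: E ← M → Y
  M is a fork and M is not conditioned on — no node blocks this path, so it is active.
Path 2: E → L ← N ← Y
  N is a chain here and N is conditioned on, so the path is blocked at N.
Path 3: E → T ← Y
  T is a collider here and neither T nor any of its descendants is conditioned on, so the collider stays closed — the path is blocked at T.
Path 4: E → N ← Y
  N is a collider and N is conditioned on, which opens it — no node blocks this path, so it is active.
Because an active path exists, E and Y are not d-separated.

No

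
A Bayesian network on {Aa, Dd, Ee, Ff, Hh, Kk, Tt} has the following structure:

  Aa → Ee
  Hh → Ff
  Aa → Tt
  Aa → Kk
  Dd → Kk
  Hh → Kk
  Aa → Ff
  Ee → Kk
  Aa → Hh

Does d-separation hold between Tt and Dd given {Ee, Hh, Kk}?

4 paths connect Tt and Dd; each must be blocked for d-separation to hold:
Path 1: Tt ← Aa → Ff ← Hh → Kk ← Dd
  Ff is a collider here and neither Ff nor any of its descendants is conditioned on, so the collider stays closed — the path is blocked at Ff.
Path 2: Tt ← Aa → Hh → Kk ← Dd
  Hh is a chain here and Hh is conditioned on, so the path is blocked at Hh.
Path 3: Tt ← Aa → Ee → Kk ← Dd
  Ee is a chain here and Ee is conditioned on, so the path is blocked at Ee.
Path 4: Tt ← Aa → Kk ← Dd
  Aa is a fork and Aa is not conditioned on; Kk is a collider and Kk is conditioned on, which opens it — no node blocks this path, so it is active.
Because an active path exists, Tt and Dd are not d-separated.

No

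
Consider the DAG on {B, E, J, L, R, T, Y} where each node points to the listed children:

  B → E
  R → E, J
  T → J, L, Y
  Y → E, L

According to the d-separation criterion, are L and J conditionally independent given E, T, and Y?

4 paths connect L and J; each must be blocked for d-separation to hold:
Path 1: L ← T → Y → E ← R → J
  T is a fork here and T is conditioned on, so the path is blocked at T.
Path 2: L ← T → J
  T is a fork here and T is conditioned on, so the path is blocked at T.
Path 3: L ← Y ← T → J
  Y is a chain here and Y is conditioned on, so the path is blocked at Y.
Path 4: L ← Y → E ← R → J
  Y is a fork here and Y is conditioned on, so the path is blocked at Y.
Since every path is blocked, d-separation holds.

Yes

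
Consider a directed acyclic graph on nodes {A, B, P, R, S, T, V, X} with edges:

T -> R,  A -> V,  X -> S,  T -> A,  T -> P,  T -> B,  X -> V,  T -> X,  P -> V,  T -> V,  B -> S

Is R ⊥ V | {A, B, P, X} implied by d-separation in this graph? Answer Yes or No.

No

Enumerating the 5 paths from R to V and testing each for blocking by {A, B, P, X}:
Path 1: R ← T → X → V
  X is a chain here and X is conditioned on, so the path is blocked at X.
Path 2: R ← T → V
  T is a fork and T is not conditioned on — no node blocks this path, so it is active.
Path 3: R ← T → A → V
  A is a chain here and A is conditioned on, so the path is blocked at A.
Path 4: R ← T → P → V
  P is a chain here and P is conditioned on, so the path is blocked at P.
Path 5: R ← T → B → S ← X → V
  B is a chain here and B is conditioned on, so the path is blocked at B.
Since the path R ← T → V is active, R and V are not d-separated given {A, B, P, X}.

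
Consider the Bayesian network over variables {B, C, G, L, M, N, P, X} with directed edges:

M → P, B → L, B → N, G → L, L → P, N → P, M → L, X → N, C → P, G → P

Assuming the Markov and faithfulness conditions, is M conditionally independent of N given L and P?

No

6 paths connect M and N; each must be blocked for d-separation to hold:
Path 1: M → P ← N
  P is a collider and P is conditioned on, which opens it — no node blocks this path, so it is active.
Path 2: M → P ← G → L ← B → N
  P is a collider and P is conditioned on, which opens it; G is a fork and G is not conditioned on; L is a collider and L is conditioned on, which opens it; B is a fork and B is not conditioned on — no node blocks this path, so it is active.
Path 3: M → P ← L ← B → N
  L is a chain here and L is conditioned on, so the path is blocked at L.
Path 4: M → L ← G → P ← N
  L is a collider and L is conditioned on, which opens it; G is a fork and G is not conditioned on; P is a collider and P is conditioned on, which opens it — no node blocks this path, so it is active.
Path 5: M → L → P ← N
  L is a chain here and L is conditioned on, so the path is blocked at L.
Path 6: M → L ← B → N
  L is a collider and L is conditioned on, which opens it; B is a fork and B is not conditioned on — no node blocks this path, so it is active.
Since the path M → P ← N is active, M and N are not d-separated given {L, P}.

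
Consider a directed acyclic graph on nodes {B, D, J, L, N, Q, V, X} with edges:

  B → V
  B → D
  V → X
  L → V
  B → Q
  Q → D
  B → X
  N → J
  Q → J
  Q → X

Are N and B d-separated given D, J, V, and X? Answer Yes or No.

4 paths connect N and B; each must be blocked for d-separation to hold:
Path 1: N → J ← Q → X ← B
  J is a collider and J is conditioned on, which opens it; Q is a fork and Q is not conditioned on; X is a collider and X is conditioned on, which opens it — no node blocks this path, so it is active.
Path 2: N → J ← Q → X ← V ← B
  V is a chain here and V is conditioned on, so the path is blocked at V.
Path 3: N → J ← Q → D ← B
  J is a collider and J is conditioned on, which opens it; Q is a fork and Q is not conditioned on; D is a collider and D is conditioned on, which opens it — no node blocks this path, so it is active.
Path 4: N → J ← Q ← B
  J is a collider and J is conditioned on, which opens it; Q is a chain and Q is not conditioned on — no node blocks this path, so it is active.
At least one path is unblocked, so d-separation fails.

No — N and B are not d-separated given {D, J, V, X}.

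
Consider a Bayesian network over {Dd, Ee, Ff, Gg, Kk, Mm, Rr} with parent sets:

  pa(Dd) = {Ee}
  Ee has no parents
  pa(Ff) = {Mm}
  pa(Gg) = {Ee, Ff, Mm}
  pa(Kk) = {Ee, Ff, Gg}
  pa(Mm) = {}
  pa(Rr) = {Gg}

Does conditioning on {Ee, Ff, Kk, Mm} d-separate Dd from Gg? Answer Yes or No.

Enumerating the 4 paths from Dd to Gg and testing each for blocking by {Ee, Ff, Kk, Mm}:
  1. Dd ← Ee → Gg — Ee:fork[blocks] ⇒ blocked
  2. Dd ← Ee → Kk ← Gg — Ee:fork[blocks]; Kk:collider[open] ⇒ blocked
  3. Dd ← Ee → Kk ← Ff ← Mm → Gg — Ee:fork[blocks]; Kk:collider[open]; Ff:chain[blocks]; Mm:fork[blocks] ⇒ blocked
  4. Dd ← Ee → Kk ← Ff → Gg — Ee:fork[blocks]; Kk:collider[open]; Ff:fork[blocks] ⇒ blocked
Every path is blocked, so Dd and Gg are d-separated given {Ee, Ff, Kk, Mm}.

Yes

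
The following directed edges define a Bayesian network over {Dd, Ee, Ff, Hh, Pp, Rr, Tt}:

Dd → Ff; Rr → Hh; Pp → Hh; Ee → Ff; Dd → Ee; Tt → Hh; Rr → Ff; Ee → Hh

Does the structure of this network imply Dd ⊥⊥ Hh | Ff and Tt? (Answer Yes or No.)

No

There are 4 undirected paths between Dd and Hh; checking each against the conditioning set {Ff, Tt}:
Path 1: Dd → Ee → Ff ← Rr → Hh
  Ee is a chain and Ee is not conditioned on; Ff is a collider and Ff is conditioned on, which opens it; Rr is a fork and Rr is not conditioned on — no node blocks this path, so it is active.
Path 2: Dd → Ee → Hh
  Ee is a chain and Ee is not conditioned on — no node blocks this path, so it is active.
Path 3: Dd → Ff ← Ee → Hh
  Ff is a collider and Ff is conditioned on, which opens it; Ee is a fork and Ee is not conditioned on — no node blocks this path, so it is active.
Path 4: Dd → Ff ← Rr → Hh
  Ff is a collider and Ff is conditioned on, which opens it; Rr is a fork and Rr is not conditioned on — no node blocks this path, so it is active.
At least one path is unblocked, so d-separation fails.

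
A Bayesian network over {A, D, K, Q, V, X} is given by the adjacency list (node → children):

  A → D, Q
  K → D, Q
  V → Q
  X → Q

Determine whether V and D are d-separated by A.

Yes

We examine all 2 paths between V and D:
  1. V → Q ← K → D — Q:collider[blocks]; K:fork[open] ⇒ blocked
  2. V → Q ← A → D — Q:collider[blocks]; A:fork[blocks] ⇒ blocked
All paths are blocked; V ⊥ D | {A} holds.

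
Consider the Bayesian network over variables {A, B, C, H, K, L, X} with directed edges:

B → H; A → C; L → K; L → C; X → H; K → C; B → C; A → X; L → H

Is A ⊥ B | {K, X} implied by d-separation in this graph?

Yes

Enumerating the 6 paths from A to B and testing each for blocking by {K, X}:
Path 1: A → X → H ← B
  X is a chain here and X is conditioned on, so the path is blocked at X.
Path 2: A → X → H ← L → C ← B
  X is a chain here and X is conditioned on, so the path is blocked at X.
Path 3: A → X → H ← L → K → C ← B
  X is a chain here and X is conditioned on, so the path is blocked at X.
Path 4: A → C ← B
  C is a collider here and neither C nor any of its descendants is conditioned on, so the collider stays closed — the path is blocked at C.
Path 5: A → C ← K ← L → H ← B
  C is a collider here and neither C nor any of its descendants is conditioned on, so the collider stays closed — the path is blocked at C.
Path 6: A → C ← L → H ← B
  C is a collider here and neither C nor any of its descendants is conditioned on, so the collider stays closed — the path is blocked at C.
Every path is blocked, so A and B are d-separated given {K, X}.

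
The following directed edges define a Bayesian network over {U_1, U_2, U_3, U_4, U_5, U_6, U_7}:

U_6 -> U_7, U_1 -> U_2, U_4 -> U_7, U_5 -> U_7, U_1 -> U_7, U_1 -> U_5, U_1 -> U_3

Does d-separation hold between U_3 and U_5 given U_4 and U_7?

No

2 paths connect U_3 and U_5; each must be blocked for d-separation to hold:
Path 1: U_3 ← U_1 → U_5
  U_1 is a fork and U_1 is not conditioned on — no node blocks this path, so it is active.
Path 2: U_3 ← U_1 → U_7 ← U_5
  U_1 is a fork and U_1 is not conditioned on; U_7 is a collider and U_7 is conditioned on, which opens it — no node blocks this path, so it is active.
At least one path is unblocked, so d-separation fails.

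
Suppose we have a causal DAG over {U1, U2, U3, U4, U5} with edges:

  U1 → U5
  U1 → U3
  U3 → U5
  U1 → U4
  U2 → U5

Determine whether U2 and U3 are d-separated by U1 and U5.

No

We examine all 2 paths between U2 and U3:
Path 1: U2 → U5 ← U3
  U5 is a collider and U5 is conditioned on, which opens it — no node blocks this path, so it is active.
Path 2: U2 → U5 ← U1 → U3
  U1 is a fork here and U1 is conditioned on, so the path is blocked at U1.
Since the path U2 → U5 ← U3 is active, U2 and U3 are not d-separated given {U1, U5}.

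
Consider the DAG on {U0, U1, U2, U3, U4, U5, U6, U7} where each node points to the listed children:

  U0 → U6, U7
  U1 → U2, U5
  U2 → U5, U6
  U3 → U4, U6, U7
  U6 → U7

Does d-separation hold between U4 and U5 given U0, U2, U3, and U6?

6 paths connect U4 and U5; each must be blocked for d-separation to hold:
Path 1: U4 ← U3 → U6 ← U2 ← U1 → U5
  U3 is a fork here and U3 is conditioned on, so the path is blocked at U3.
Path 2: U4 ← U3 → U6 ← U2 → U5
  U3 is a fork here and U3 is conditioned on, so the path is blocked at U3.
Path 3: U4 ← U3 → U7 ← U6 ← U2 ← U1 → U5
  U3 is a fork here and U3 is conditioned on, so the path is blocked at U3.
Path 4: U4 ← U3 → U7 ← U6 ← U2 → U5
  U3 is a fork here and U3 is conditioned on, so the path is blocked at U3.
Path 5: U4 ← U3 → U7 ← U0 → U6 ← U2 ← U1 → U5
  U3 is a fork here and U3 is conditioned on, so the path is blocked at U3.
Path 6: U4 ← U3 → U7 ← U0 → U6 ← U2 → U5
  U3 is a fork here and U3 is conditioned on, so the path is blocked at U3.
Since every path is blocked, d-separation holds.

Yes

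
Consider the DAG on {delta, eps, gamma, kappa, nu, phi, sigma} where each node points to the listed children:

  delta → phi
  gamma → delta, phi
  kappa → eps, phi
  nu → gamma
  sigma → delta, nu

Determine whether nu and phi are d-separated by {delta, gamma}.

Enumerating the 4 paths from nu to phi and testing each for blocking by {delta, gamma}:
Path 1: nu ← sigma → delta → phi
  delta is a chain here and delta is conditioned on, so the path is blocked at delta.
Path 2: nu ← sigma → delta ← gamma → phi
  gamma is a fork here and gamma is conditioned on, so the path is blocked at gamma.
Path 3: nu → gamma → phi
  gamma is a chain here and gamma is conditioned on, so the path is blocked at gamma.
Path 4: nu → gamma → delta → phi
  gamma is a chain here and gamma is conditioned on, so the path is blocked at gamma.
Every path is blocked, so nu and phi are d-separated given {delta, gamma}.

Yes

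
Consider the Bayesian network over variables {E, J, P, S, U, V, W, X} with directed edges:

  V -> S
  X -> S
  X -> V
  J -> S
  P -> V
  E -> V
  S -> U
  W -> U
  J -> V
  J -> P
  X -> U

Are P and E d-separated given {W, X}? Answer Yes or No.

Yes — P and E are d-separated given {W, X}.

Enumerating the 5 paths from P to E and testing each for blocking by {W, X}:
  1. P ← J → S ← X → V ← E — J:fork[open]; S:collider[blocks]; X:fork[blocks]; V:collider[blocks] ⇒ blocked
  2. P ← J → S → U ← X → V ← E — J:fork[open]; S:chain[open]; U:collider[blocks]; X:fork[blocks]; V:collider[blocks] ⇒ blocked
  3. P ← J → S ← V ← E — J:fork[open]; S:collider[blocks]; V:chain[open] ⇒ blocked
  4. P ← J → V ← E — J:fork[open]; V:collider[blocks] ⇒ blocked
  5. P → V ← E — V:collider[blocks] ⇒ blocked
Since every path is blocked, d-separation holds.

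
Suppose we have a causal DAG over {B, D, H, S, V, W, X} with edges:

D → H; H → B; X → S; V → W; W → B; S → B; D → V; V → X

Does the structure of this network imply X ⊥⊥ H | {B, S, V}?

Enumerating the 4 paths from X to H and testing each for blocking by {B, S, V}:
Path 1: X ← V ← D → H
  V is a chain here and V is conditioned on, so the path is blocked at V.
Path 2: X ← V → W → B ← H
  V is a fork here and V is conditioned on, so the path is blocked at V.
Path 3: X → S → B ← W ← V ← D → H
  S is a chain here and S is conditioned on, so the path is blocked at S.
Path 4: X → S → B ← H
  S is a chain here and S is conditioned on, so the path is blocked at S.
Since every path is blocked, d-separation holds.

Yes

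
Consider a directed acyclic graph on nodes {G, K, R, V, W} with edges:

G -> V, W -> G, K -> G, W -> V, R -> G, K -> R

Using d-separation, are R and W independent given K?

Yes — R and W are d-separated given {K}.

4 paths connect R and W; each must be blocked for d-separation to hold:
Path 1: R ← K → G ← W
  K is a fork here and K is conditioned on, so the path is blocked at K.
Path 2: R ← K → G → V ← W
  K is a fork here and K is conditioned on, so the path is blocked at K.
Path 3: R → G ← W
  G is a collider here and neither G nor any of its descendants is conditioned on, so the collider stays closed — the path is blocked at G.
Path 4: R → G → V ← W
  V is a collider here and neither V nor any of its descendants is conditioned on, so the collider stays closed — the path is blocked at V.
All paths are blocked; R ⊥ W | {K} holds.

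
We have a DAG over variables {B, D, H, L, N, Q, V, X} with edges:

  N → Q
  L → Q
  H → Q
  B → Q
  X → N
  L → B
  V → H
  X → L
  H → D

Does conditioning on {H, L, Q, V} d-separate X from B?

No

We examine all 4 paths between X and B:
  1. X → L → Q ← B — L:chain[blocks]; Q:collider[open] ⇒ blocked
  2. X → L → B — L:chain[blocks] ⇒ blocked
  3. X → N → Q ← L → B — N:chain[open]; Q:collider[open]; L:fork[blocks] ⇒ blocked
  4. X → N → Q ← B — N:chain[open]; Q:collider[open] ⇒ active
Because an active path exists, X and B are not d-separated.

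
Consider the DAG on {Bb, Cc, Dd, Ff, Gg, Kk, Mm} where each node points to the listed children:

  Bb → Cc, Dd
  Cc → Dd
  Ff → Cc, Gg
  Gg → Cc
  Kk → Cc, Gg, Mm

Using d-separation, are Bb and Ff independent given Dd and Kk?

6 paths connect Bb and Ff; each must be blocked for d-separation to hold:
Path 1: Bb → Dd ← Cc ← Kk → Gg ← Ff
  Kk is a fork here and Kk is conditioned on, so the path is blocked at Kk.
Path 2: Bb → Dd ← Cc ← Gg ← Ff
  Dd is a collider and Dd is conditioned on, which opens it; Cc is a chain and Cc is not conditioned on; Gg is a chain and Gg is not conditioned on — no node blocks this path, so it is active.
Path 3: Bb → Dd ← Cc ← Ff
  Dd is a collider and Dd is conditioned on, which opens it; Cc is a chain and Cc is not conditioned on — no node blocks this path, so it is active.
Path 4: Bb → Cc ← Kk → Gg ← Ff
  Kk is a fork here and Kk is conditioned on, so the path is blocked at Kk.
Path 5: Bb → Cc ← Gg ← Ff
  Cc is a collider and its descendant Dd is conditioned on, which opens it; Gg is a chain and Gg is not conditioned on — no node blocks this path, so it is active.
Path 6: Bb → Cc ← Ff
  Cc is a collider and its descendant Dd is conditioned on, which opens it — no node blocks this path, so it is active.
At least one path is unblocked, so d-separation fails.

No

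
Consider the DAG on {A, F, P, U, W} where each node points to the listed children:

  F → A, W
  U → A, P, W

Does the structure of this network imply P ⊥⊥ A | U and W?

There are 2 undirected paths between P and A; checking each against the conditioning set {U, W}:
Path 1: P ← U → A
  U is a fork here and U is conditioned on, so the path is blocked at U.
Path 2: P ← U → W ← F → A
  U is a fork here and U is conditioned on, so the path is blocked at U.
All paths are blocked; P ⊥ A | {U, W} holds.

Yes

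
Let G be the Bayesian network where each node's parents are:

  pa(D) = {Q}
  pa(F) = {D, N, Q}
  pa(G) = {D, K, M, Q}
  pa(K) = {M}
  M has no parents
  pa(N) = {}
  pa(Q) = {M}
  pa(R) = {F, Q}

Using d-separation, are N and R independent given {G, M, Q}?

Enumerating the 6 paths from N to R and testing each for blocking by {G, M, Q}:
Path 1: N → F → R
  F is a chain and F is not conditioned on — no node blocks this path, so it is active.
Path 2: N → F ← D ← Q → R
  F is a collider here and neither F nor any of its descendants is conditioned on, so the collider stays closed — the path is blocked at F.
Path 3: N → F ← D → G ← M → Q → R
  F is a collider here and neither F nor any of its descendants is conditioned on, so the collider stays closed — the path is blocked at F.
Path 4: N → F ← D → G ← K ← M → Q → R
  F is a collider here and neither F nor any of its descendants is conditioned on, so the collider stays closed — the path is blocked at F.
Path 5: N → F ← D → G ← Q → R
  F is a collider here and neither F nor any of its descendants is conditioned on, so the collider stays closed — the path is blocked at F.
Path 6: N → F ← Q → R
  F is a collider here and neither F nor any of its descendants is conditioned on, so the collider stays closed — the path is blocked at F.
Since the path N → F → R is active, N and R are not d-separated given {G, M, Q}.

No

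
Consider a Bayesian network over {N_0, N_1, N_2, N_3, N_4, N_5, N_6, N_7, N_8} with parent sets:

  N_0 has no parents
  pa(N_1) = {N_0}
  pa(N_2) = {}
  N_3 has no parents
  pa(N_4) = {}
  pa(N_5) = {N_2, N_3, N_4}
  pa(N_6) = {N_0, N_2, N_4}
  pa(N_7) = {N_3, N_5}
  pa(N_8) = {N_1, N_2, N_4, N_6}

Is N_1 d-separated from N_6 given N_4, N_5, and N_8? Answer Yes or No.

No

There are 6 undirected paths between N_1 and N_6; checking each against the conditioning set {N_4, N_5, N_8}:
Path 1: N_1 ← N_0 → N_6
  N_0 is a fork and N_0 is not conditioned on — no node blocks this path, so it is active.
Path 2: N_1 → N_8 ← N_4 → N_5 ← N_2 → N_6
  N_4 is a fork here and N_4 is conditioned on, so the path is blocked at N_4.
Path 3: N_1 → N_8 ← N_4 → N_6
  N_4 is a fork here and N_4 is conditioned on, so the path is blocked at N_4.
Path 4: N_1 → N_8 ← N_6
  N_8 is a collider and N_8 is conditioned on, which opens it — no node blocks this path, so it is active.
Path 5: N_1 → N_8 ← N_2 → N_5 ← N_4 → N_6
  N_4 is a fork here and N_4 is conditioned on, so the path is blocked at N_4.
Path 6: N_1 → N_8 ← N_2 → N_6
  N_8 is a collider and N_8 is conditioned on, which opens it; N_2 is a fork and N_2 is not conditioned on — no node blocks this path, so it is active.
Because an active path exists, N_1 and N_6 are not d-separated.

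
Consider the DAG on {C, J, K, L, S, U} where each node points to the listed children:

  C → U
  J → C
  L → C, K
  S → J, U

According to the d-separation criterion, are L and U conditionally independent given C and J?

There are 2 undirected paths between L and U; checking each against the conditioning set {C, J}:
Path 1: L → C ← J ← S → U
  J is a chain here and J is conditioned on, so the path is blocked at J.
Path 2: L → C → U
  C is a chain here and C is conditioned on, so the path is blocked at C.
Every path is blocked, so L and U are d-separated given {C, J}.

Yes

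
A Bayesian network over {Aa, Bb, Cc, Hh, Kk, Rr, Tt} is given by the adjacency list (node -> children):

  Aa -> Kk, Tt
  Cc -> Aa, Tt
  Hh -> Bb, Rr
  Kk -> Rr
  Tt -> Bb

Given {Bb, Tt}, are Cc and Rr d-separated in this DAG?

No

Enumerating the 4 paths from Cc to Rr and testing each for blocking by {Bb, Tt}:
  1. Cc → Aa → Kk → Rr — Aa:chain[open]; Kk:chain[open] ⇒ active
  2. Cc → Aa → Tt → Bb ← Hh → Rr — Aa:chain[open]; Tt:chain[blocks]; Bb:collider[open]; Hh:fork[open] ⇒ blocked
  3. Cc → Tt → Bb ← Hh → Rr — Tt:chain[blocks]; Bb:collider[open]; Hh:fork[open] ⇒ blocked
  4. Cc → Tt ← Aa → Kk → Rr — Tt:collider[open]; Aa:fork[open]; Kk:chain[open] ⇒ active
Since the path Cc → Aa → Kk → Rr is active, Cc and Rr are not d-separated given {Bb, Tt}.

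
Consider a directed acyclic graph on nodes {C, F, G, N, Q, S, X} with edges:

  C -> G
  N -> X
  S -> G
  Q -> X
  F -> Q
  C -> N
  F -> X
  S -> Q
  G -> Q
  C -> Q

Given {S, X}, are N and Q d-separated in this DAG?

There are 5 undirected paths between N and Q; checking each against the conditioning set {S, X}:
  1. N → X ← Q — X:collider[open] ⇒ active
  2. N → X ← F → Q — X:collider[open]; F:fork[open] ⇒ active
  3. N ← C → G ← S → Q — C:fork[open]; G:collider[open]; S:fork[blocks] ⇒ blocked
  4. N ← C → G → Q — C:fork[open]; G:chain[open] ⇒ active
  5. N ← C → Q — C:fork[open] ⇒ active
Since the path N → X ← Q is active, N and Q are not d-separated given {S, X}.

No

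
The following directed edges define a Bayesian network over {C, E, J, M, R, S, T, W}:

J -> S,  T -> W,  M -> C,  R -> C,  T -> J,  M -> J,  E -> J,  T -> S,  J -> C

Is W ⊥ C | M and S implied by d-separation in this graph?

No

There are 4 undirected paths between W and C; checking each against the conditioning set {M, S}:
Path 1: W ← T → S ← J → C
  T is a fork and T is not conditioned on; S is a collider and S is conditioned on, which opens it; J is a fork and J is not conditioned on — no node blocks this path, so it is active.
Path 2: W ← T → S ← J ← M → C
  M is a fork here and M is conditioned on, so the path is blocked at M.
Path 3: W ← T → J → C
  T is a fork and T is not conditioned on; J is a chain and J is not conditioned on — no node blocks this path, so it is active.
Path 4: W ← T → J ← M → C
  M is a fork here and M is conditioned on, so the path is blocked at M.
Because an active path exists, W and C are not d-separated.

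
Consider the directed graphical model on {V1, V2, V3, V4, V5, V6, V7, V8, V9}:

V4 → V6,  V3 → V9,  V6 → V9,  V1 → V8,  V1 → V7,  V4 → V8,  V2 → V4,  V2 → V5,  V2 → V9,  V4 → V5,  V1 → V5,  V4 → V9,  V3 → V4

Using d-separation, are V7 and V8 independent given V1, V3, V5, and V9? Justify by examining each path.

Yes

Enumerating the 6 paths from V7 to V8 and testing each for blocking by {V1, V3, V5, V9}:
  1. V7 ← V1 → V8 — V1:fork[blocks] ⇒ blocked
  2. V7 ← V1 → V5 ← V4 → V8 — V1:fork[blocks]; V5:collider[open]; V4:fork[open] ⇒ blocked
  3. V7 ← V1 → V5 ← V2 → V4 → V8 — V1:fork[blocks]; V5:collider[open]; V2:fork[open]; V4:chain[open] ⇒ blocked
  4. V7 ← V1 → V5 ← V2 → V9 ← V3 → V4 → V8 — V1:fork[blocks]; V5:collider[open]; V2:fork[open]; V9:collider[open]; V3:fork[blocks]; V4:chain[open] ⇒ blocked
  5. V7 ← V1 → V5 ← V2 → V9 ← V4 → V8 — V1:fork[blocks]; V5:collider[open]; V2:fork[open]; V9:collider[open]; V4:fork[open] ⇒ blocked
  6. V7 ← V1 → V5 ← V2 → V9 ← V6 ← V4 → V8 — V1:fork[blocks]; V5:collider[open]; V2:fork[open]; V9:collider[open]; V6:chain[open]; V4:fork[open] ⇒ blocked
Every path is blocked, so V7 and V8 are d-separated given {V1, V3, V5, V9}.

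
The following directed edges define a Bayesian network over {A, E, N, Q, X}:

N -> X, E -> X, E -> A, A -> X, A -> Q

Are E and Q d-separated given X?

2 paths connect E and Q; each must be blocked for d-separation to hold:
Path 1: E → A → Q
  A is a chain and A is not conditioned on — no node blocks this path, so it is active.
Path 2: E → X ← A → Q
  X is a collider and X is conditioned on, which opens it; A is a fork and A is not conditioned on — no node blocks this path, so it is active.
Because an active path exists, E and Q are not d-separated.

No — E and Q are not d-separated given {X}.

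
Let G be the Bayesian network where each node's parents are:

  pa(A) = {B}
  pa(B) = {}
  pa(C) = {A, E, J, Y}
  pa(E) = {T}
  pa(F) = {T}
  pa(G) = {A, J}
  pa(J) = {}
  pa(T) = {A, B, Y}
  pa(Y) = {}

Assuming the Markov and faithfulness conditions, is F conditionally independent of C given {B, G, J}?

No

There are 6 undirected paths between F and C; checking each against the conditioning set {B, G, J}:
Path 1: F ← T ← B → A → C
  B is a fork here and B is conditioned on, so the path is blocked at B.
Path 2: F ← T ← B → A → G ← J → C
  B is a fork here and B is conditioned on, so the path is blocked at B.
Path 3: F ← T ← Y → C
  T is a chain and T is not conditioned on; Y is a fork and Y is not conditioned on — no node blocks this path, so it is active.
Path 4: F ← T ← A → C
  T is a chain and T is not conditioned on; A is a fork and A is not conditioned on — no node blocks this path, so it is active.
Path 5: F ← T ← A → G ← J → C
  J is a fork here and J is conditioned on, so the path is blocked at J.
Path 6: F ← T → E → C
  T is a fork and T is not conditioned on; E is a chain and E is not conditioned on — no node blocks this path, so it is active.
Since the path F ← T ← Y → C is active, F and C are not d-separated given {B, G, J}.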